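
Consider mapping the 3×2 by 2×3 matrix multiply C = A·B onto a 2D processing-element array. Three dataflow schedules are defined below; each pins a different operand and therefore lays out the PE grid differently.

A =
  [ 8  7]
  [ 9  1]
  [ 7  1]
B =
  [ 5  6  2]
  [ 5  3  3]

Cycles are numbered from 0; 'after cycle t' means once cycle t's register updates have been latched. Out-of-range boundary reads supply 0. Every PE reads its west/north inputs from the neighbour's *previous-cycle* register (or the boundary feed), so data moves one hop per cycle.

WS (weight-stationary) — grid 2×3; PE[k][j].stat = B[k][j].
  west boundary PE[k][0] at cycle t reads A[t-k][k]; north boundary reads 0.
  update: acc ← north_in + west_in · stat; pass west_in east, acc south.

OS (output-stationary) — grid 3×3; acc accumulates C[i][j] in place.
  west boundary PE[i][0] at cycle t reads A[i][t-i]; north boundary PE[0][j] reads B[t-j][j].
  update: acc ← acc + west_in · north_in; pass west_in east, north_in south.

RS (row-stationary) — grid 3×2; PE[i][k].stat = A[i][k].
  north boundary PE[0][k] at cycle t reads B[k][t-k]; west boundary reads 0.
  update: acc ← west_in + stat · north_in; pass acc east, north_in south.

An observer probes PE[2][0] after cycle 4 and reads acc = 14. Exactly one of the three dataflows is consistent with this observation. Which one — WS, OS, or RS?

dataflow = RS

WS: PE[2][0] is outside its 2×3 grid.
OS [3×3] PE[2][0] across cycles:
  [0] (2,0) acc=0 (h:0 v:0)
  [1] (2,0) acc=0 (h:0 v:0)
  [2] (2,0) acc=35 (h:7 v:5)
  [3] (2,0) acc=40 (h:1 v:5)
  [4] (2,0) acc=40 (h:0 v:0)
RS [3×2] PE[2][0] across cycles:
  [0] (2,0) acc=0 (h:0 v:0)
  [1] (2,0) acc=0 (h:0 v:0)
  [2] (2,0) acc=35 (h:35 v:5)
  [3] (2,0) acc=42 (h:42 v:6)
  [4] (2,0) acc=14 (h:14 v:2)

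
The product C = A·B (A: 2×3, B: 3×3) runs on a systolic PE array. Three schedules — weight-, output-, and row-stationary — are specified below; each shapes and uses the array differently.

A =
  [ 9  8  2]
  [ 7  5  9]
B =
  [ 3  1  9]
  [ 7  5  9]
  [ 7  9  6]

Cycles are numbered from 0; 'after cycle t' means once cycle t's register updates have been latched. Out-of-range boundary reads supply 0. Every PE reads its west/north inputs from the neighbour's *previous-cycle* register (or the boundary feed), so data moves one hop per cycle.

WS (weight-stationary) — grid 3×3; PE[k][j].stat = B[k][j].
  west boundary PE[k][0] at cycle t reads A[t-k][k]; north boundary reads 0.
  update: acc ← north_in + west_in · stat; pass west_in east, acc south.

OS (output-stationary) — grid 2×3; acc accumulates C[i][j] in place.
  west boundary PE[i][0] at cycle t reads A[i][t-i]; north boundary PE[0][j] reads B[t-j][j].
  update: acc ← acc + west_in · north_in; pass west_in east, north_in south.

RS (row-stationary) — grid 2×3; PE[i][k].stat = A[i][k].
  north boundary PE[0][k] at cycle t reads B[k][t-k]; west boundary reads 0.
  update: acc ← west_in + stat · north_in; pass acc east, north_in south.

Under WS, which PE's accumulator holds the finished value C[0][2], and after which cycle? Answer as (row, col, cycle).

WS — PE[2][2] is where C[0][2] collects:
  after 0 — PE[2][2] acc=0, pass-E 0, pass-S 0
  after 1 — PE[2][2] acc=0, pass-E 0, pass-S 0
  after 2 — PE[2][2] acc=0, pass-E 0, pass-S 0
  after 3 — PE[2][2] acc=0, pass-E 0, pass-S 0
  after 4 — PE[2][2] acc=165, pass-E 2, pass-S 165

(row, col, cycle) = (2, 2, 4)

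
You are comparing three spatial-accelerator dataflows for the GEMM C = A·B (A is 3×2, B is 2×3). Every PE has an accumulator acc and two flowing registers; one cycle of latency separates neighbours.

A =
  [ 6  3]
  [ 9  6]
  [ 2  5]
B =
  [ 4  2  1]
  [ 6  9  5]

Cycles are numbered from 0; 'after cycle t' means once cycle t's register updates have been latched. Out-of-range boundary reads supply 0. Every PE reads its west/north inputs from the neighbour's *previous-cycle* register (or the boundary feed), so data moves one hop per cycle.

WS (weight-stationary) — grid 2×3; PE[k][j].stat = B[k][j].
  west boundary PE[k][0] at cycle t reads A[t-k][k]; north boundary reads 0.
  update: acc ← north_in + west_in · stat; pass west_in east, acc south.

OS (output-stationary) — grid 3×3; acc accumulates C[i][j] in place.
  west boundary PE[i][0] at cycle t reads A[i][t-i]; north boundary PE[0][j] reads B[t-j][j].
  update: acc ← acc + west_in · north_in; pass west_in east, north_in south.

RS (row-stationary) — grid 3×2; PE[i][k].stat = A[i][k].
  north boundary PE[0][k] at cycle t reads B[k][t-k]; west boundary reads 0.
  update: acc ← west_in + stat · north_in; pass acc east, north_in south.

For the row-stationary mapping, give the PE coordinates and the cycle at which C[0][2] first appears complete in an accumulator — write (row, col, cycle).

(row, col, cycle) = (0, 1, 3)

RS: C[0][2] accumulates in PE[0][1]:
  step 0 · PE0,1: acc=0; fwd→0 fwd↓0
  step 1 · PE0,1: acc=42; fwd→42 fwd↓6
  step 2 · PE0,1: acc=39; fwd→39 fwd↓9
  step 3 · PE0,1: acc=21; fwd→21 fwd↓5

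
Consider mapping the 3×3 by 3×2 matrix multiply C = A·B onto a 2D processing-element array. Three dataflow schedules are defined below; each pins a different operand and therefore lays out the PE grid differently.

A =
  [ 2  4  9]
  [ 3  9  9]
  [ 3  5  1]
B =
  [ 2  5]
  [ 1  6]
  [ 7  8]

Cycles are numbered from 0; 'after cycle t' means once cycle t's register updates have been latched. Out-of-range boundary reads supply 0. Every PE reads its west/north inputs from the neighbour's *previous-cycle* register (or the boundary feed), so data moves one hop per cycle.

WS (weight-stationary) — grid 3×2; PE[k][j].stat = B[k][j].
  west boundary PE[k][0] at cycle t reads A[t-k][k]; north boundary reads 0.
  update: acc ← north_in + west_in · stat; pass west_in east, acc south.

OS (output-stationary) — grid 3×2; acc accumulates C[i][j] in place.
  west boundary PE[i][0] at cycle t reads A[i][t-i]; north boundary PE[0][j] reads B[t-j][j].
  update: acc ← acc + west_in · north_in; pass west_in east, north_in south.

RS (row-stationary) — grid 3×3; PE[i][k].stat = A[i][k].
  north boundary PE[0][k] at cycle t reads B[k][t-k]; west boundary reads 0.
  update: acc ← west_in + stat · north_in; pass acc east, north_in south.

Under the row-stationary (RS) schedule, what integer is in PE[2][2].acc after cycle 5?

Tracing RS — 3×3 array, target PE[2][2]:
  t=0 PE[1][2]: acc=0 h=0 v=0
  t=0 PE[2][1]: acc=0 h=0 v=0
  t=0 PE[2][2]: acc=0 h=0 v=0
  t=1 PE[1][2]: acc=0 h=0 v=0
  t=1 PE[2][1]: acc=0 h=0 v=0
  t=1 PE[2][2]: acc=0 h=0 v=0
  t=2 PE[1][2]: acc=0 h=0 v=0
  t=2 PE[2][1]: acc=0 h=0 v=0
  t=2 PE[2][2]: acc=0 h=0 v=0
  t=3 PE[1][2]: acc=78 h=78 v=7
  t=3 PE[2][1]: acc=11 h=11 v=1
  t=3 PE[2][2]: acc=0 h=0 v=0
  t=4 PE[1][2]: acc=141 h=141 v=8
  t=4 PE[2][1]: acc=45 h=45 v=6
  t=4 PE[2][2]: acc=18 h=18 v=7
  t=5 PE[1][2]: acc=0 h=0 v=0
  t=5 PE[2][1]: acc=0 h=0 v=0
  t=5 PE[2][2]: acc=53 h=53 v=8

PE[2][2].acc = 53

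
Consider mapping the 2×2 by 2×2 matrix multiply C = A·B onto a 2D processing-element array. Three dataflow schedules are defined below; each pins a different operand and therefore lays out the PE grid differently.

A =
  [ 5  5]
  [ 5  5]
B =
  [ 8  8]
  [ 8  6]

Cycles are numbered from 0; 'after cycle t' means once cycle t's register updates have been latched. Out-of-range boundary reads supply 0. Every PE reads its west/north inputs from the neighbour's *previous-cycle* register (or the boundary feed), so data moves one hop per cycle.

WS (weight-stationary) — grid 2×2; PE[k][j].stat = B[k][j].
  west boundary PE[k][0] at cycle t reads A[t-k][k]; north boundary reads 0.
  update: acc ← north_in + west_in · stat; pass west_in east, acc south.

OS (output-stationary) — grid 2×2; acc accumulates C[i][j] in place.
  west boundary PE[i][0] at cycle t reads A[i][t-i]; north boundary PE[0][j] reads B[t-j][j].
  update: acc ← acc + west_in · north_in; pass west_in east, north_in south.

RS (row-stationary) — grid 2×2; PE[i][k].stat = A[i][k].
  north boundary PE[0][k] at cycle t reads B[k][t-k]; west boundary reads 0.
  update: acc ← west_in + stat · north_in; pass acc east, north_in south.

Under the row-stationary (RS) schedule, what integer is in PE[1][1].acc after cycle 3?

Tracing RS — 2×2 array, target PE[1][1]:
  after 0 — PE[0][1] acc=0, pass-E 0, pass-S 0
  after 0 — PE[1][0] acc=0, pass-E 0, pass-S 0
  after 0 — PE[1][1] acc=0, pass-E 0, pass-S 0
  after 1 — PE[0][1] acc=80, pass-E 80, pass-S 8
  after 1 — PE[1][0] acc=40, pass-E 40, pass-S 8
  after 1 — PE[1][1] acc=0, pass-E 0, pass-S 0
  after 2 — PE[0][1] acc=70, pass-E 70, pass-S 6
  after 2 — PE[1][0] acc=40, pass-E 40, pass-S 8
  after 2 — PE[1][1] acc=80, pass-E 80, pass-S 8
  after 3 — PE[0][1] acc=0, pass-E 0, pass-S 0
  after 3 — PE[1][0] acc=0, pass-E 0, pass-S 0
  after 3 — PE[1][1] acc=70, pass-E 70, pass-S 6

PE[1][1].acc = 70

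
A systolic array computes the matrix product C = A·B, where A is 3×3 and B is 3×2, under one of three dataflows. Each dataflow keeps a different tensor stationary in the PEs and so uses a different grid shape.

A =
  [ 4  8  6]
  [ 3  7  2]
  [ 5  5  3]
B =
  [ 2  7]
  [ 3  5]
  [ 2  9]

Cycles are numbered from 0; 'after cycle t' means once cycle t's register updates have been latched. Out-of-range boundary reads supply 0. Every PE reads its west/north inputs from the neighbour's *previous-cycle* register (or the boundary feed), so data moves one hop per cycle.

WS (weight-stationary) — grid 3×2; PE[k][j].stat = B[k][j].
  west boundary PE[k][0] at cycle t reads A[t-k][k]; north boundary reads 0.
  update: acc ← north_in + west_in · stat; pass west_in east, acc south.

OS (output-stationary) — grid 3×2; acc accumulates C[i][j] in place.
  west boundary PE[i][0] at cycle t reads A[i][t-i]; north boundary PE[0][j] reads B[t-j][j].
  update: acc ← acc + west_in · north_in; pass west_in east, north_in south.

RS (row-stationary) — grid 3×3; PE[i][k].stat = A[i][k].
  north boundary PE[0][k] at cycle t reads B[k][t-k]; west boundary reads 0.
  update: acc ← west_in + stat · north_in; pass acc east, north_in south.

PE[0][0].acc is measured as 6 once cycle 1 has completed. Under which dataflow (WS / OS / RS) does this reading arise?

— WS: 3×2; PE[0][0] trace:
  after 0 — PE[0][0] acc=8, pass-E 4, pass-S 8
  after 1 — PE[0][0] acc=6, pass-E 3, pass-S 6
— OS: 3×2; PE[0][0] trace:
  after 0 — PE[0][0] acc=8, pass-E 4, pass-S 2
  after 1 — PE[0][0] acc=32, pass-E 8, pass-S 3
— RS: 3×3; PE[0][0] trace:
  after 0 — PE[0][0] acc=8, pass-E 8, pass-S 2
  after 1 — PE[0][0] acc=28, pass-E 28, pass-S 7

dataflow = WS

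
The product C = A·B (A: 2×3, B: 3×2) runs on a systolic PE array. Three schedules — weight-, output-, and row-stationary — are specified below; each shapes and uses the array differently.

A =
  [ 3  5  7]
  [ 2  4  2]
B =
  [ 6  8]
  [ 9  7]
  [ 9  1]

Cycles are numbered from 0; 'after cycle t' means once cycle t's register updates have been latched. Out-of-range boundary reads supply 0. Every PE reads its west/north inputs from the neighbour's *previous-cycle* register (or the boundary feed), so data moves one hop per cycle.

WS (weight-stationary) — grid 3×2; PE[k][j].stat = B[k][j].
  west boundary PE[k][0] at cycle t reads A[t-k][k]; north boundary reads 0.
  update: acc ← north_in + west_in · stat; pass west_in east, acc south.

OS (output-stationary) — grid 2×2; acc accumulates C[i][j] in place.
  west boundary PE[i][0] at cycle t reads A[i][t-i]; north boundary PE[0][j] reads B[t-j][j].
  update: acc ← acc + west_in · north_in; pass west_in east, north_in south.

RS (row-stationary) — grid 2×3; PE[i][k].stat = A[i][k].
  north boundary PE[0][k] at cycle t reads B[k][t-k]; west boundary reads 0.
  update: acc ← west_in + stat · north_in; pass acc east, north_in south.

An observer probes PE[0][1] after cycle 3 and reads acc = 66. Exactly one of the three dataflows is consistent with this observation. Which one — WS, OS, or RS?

dataflow = OS

WS (3×2 grid), PE[0][1]:
  cycle 0: PE[0][1] → acc 0, east 0, south 0
  cycle 1: PE[0][1] → acc 24, east 3, south 24
  cycle 2: PE[0][1] → acc 16, east 2, south 16
  cycle 3: PE[0][1] → acc 0, east 0, south 0
OS (2×2 grid), PE[0][1]:
  cycle 0: PE[0][1] → acc 0, east 0, south 0
  cycle 1: PE[0][1] → acc 24, east 3, south 8
  cycle 2: PE[0][1] → acc 59, east 5, south 7
  cycle 3: PE[0][1] → acc 66, east 7, south 1
RS (2×3 grid), PE[0][1]:
  cycle 0: PE[0][1] → acc 0, east 0, south 0
  cycle 1: PE[0][1] → acc 63, east 63, south 9
  cycle 2: PE[0][1] → acc 59, east 59, south 7
  cycle 3: PE[0][1] → acc 0, east 0, south 0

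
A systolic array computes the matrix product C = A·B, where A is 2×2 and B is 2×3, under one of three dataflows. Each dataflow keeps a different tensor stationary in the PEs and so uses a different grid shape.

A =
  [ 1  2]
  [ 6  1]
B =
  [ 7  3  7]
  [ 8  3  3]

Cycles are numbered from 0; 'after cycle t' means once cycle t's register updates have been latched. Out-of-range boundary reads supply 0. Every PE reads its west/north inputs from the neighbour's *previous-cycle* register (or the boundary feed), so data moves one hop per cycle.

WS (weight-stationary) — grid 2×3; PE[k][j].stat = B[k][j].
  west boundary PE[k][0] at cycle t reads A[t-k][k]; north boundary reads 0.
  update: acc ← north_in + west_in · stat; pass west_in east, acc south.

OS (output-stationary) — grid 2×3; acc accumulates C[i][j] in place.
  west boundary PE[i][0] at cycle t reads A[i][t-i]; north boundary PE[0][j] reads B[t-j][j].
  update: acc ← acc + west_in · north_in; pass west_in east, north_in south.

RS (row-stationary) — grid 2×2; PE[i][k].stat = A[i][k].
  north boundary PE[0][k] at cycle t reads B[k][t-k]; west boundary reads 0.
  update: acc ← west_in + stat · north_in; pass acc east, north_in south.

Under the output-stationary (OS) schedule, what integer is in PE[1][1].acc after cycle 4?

PE[1][1].acc = 21

OS (2×3). Following PE[1][1] plus its west/north inputs:
  [0] (0,1) acc=0 (h:0 v:0)
  [0] (1,0) acc=0 (h:0 v:0)
  [0] (1,1) acc=0 (h:0 v:0)
  [1] (0,1) acc=3 (h:1 v:3)
  [1] (1,0) acc=42 (h:6 v:7)
  [1] (1,1) acc=0 (h:0 v:0)
  [2] (0,1) acc=9 (h:2 v:3)
  [2] (1,0) acc=50 (h:1 v:8)
  [2] (1,1) acc=18 (h:6 v:3)
  [3] (0,1) acc=9 (h:0 v:0)
  [3] (1,0) acc=50 (h:0 v:0)
  [3] (1,1) acc=21 (h:1 v:3)
  [4] (0,1) acc=9 (h:0 v:0)
  [4] (1,0) acc=50 (h:0 v:0)
  [4] (1,1) acc=21 (h:0 v:0)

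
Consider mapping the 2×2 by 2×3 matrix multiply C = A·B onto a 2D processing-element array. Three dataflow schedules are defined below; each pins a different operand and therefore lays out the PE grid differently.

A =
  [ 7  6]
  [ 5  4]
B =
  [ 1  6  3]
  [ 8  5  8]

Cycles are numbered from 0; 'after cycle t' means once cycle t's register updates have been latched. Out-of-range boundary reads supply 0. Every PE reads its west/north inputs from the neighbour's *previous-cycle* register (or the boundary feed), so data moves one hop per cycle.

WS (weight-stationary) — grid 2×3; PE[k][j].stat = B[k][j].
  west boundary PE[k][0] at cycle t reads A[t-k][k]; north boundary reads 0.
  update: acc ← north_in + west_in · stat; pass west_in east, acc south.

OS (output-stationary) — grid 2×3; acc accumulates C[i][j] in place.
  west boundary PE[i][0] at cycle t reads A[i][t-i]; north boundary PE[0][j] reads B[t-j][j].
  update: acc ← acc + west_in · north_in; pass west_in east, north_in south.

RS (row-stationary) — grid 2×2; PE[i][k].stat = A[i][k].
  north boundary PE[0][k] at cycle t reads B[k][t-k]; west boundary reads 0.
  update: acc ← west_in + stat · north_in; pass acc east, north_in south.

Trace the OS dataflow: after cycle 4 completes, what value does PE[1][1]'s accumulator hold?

Tracing OS — 2×3 array, target PE[1][1]:
  cycle 0: PE[0][1] → acc 0, east 0, south 0
  cycle 0: PE[1][0] → acc 0, east 0, south 0
  cycle 0: PE[1][1] → acc 0, east 0, south 0
  cycle 1: PE[0][1] → acc 42, east 7, south 6
  cycle 1: PE[1][0] → acc 5, east 5, south 1
  cycle 1: PE[1][1] → acc 0, east 0, south 0
  cycle 2: PE[0][1] → acc 72, east 6, south 5
  cycle 2: PE[1][0] → acc 37, east 4, south 8
  cycle 2: PE[1][1] → acc 30, east 5, south 6
  cycle 3: PE[0][1] → acc 72, east 0, south 0
  cycle 3: PE[1][0] → acc 37, east 0, south 0
  cycle 3: PE[1][1] → acc 50, east 4, south 5
  cycle 4: PE[0][1] → acc 72, east 0, south 0
  cycle 4: PE[1][0] → acc 37, east 0, south 0
  cycle 4: PE[1][1] → acc 50, east 0, south 0

PE[1][1].acc = 50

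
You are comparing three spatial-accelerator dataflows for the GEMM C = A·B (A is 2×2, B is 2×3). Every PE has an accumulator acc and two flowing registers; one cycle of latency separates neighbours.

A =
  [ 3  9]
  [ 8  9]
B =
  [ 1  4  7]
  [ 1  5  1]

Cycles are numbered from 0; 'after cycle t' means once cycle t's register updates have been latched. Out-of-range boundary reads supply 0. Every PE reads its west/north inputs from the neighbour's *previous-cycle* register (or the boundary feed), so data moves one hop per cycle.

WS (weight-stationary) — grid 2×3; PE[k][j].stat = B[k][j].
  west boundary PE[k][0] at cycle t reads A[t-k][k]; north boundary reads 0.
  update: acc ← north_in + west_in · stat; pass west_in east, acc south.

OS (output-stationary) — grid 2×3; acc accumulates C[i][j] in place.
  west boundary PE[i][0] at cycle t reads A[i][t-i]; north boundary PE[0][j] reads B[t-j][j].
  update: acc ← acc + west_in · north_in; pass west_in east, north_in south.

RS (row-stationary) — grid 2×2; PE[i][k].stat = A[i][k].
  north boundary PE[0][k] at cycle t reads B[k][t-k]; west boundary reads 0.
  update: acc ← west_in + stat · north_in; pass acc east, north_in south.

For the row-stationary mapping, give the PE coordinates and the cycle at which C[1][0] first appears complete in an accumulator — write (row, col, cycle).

RS: C[1][0] accumulates in PE[1][1]:
  t=0 PE[1][1]: acc=0 h=0 v=0
  t=1 PE[1][1]: acc=0 h=0 v=0
  t=2 PE[1][1]: acc=17 h=17 v=1

(row, col, cycle) = (1, 1, 2)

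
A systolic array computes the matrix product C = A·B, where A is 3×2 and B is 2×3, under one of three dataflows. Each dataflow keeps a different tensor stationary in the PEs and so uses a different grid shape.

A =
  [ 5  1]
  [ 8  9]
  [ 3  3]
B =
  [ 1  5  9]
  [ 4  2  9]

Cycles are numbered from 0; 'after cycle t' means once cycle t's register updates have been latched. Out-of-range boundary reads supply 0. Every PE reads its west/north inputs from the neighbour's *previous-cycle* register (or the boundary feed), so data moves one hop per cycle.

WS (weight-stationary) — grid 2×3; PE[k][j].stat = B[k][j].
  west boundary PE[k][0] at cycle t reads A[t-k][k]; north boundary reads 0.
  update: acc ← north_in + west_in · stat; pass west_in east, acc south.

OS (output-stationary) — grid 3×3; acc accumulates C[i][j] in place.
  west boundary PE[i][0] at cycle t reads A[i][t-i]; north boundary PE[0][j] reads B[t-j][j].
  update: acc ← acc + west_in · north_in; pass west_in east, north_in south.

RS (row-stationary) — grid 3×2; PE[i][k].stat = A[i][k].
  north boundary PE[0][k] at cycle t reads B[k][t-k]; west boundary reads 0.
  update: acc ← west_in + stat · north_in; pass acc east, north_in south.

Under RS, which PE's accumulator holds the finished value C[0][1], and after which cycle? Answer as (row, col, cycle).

(row, col, cycle) = (0, 1, 2)

Under RS, C[0][1] lands at PE[0][1]:
  step 0 · PE0,1: acc=0; fwd→0 fwd↓0
  step 1 · PE0,1: acc=9; fwd→9 fwd↓4
  step 2 · PE0,1: acc=27; fwd→27 fwd↓2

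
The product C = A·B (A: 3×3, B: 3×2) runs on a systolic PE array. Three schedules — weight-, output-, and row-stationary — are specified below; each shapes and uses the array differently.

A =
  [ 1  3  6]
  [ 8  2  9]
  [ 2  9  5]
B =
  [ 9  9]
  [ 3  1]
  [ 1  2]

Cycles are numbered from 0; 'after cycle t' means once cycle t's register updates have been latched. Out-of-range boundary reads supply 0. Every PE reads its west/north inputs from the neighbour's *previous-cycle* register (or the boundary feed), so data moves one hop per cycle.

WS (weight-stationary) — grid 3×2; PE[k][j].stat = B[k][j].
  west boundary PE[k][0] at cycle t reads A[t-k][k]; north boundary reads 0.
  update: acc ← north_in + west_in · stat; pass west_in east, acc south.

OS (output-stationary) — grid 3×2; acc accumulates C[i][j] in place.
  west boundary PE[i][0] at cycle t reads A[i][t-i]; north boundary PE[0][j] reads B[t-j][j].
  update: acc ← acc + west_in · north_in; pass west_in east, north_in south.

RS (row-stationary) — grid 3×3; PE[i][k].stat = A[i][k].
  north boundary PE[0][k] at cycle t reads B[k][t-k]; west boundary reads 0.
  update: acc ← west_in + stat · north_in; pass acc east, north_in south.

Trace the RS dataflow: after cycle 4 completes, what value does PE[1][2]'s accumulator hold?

RS 3×3: PE[1][2] cycle-by-cycle (with neighbour feeds):
  after 0 — PE[0][2] acc=0, pass-E 0, pass-S 0
  after 0 — PE[1][1] acc=0, pass-E 0, pass-S 0
  after 0 — PE[1][2] acc=0, pass-E 0, pass-S 0
  after 1 — PE[0][2] acc=0, pass-E 0, pass-S 0
  after 1 — PE[1][1] acc=0, pass-E 0, pass-S 0
  after 1 — PE[1][2] acc=0, pass-E 0, pass-S 0
  after 2 — PE[0][2] acc=24, pass-E 24, pass-S 1
  after 2 — PE[1][1] acc=78, pass-E 78, pass-S 3
  after 2 — PE[1][2] acc=0, pass-E 0, pass-S 0
  after 3 — PE[0][2] acc=24, pass-E 24, pass-S 2
  after 3 — PE[1][1] acc=74, pass-E 74, pass-S 1
  after 3 — PE[1][2] acc=87, pass-E 87, pass-S 1
  after 4 — PE[0][2] acc=0, pass-E 0, pass-S 0
  after 4 — PE[1][1] acc=0, pass-E 0, pass-S 0
  after 4 — PE[1][2] acc=92, pass-E 92, pass-S 2

PE[1][2].acc = 92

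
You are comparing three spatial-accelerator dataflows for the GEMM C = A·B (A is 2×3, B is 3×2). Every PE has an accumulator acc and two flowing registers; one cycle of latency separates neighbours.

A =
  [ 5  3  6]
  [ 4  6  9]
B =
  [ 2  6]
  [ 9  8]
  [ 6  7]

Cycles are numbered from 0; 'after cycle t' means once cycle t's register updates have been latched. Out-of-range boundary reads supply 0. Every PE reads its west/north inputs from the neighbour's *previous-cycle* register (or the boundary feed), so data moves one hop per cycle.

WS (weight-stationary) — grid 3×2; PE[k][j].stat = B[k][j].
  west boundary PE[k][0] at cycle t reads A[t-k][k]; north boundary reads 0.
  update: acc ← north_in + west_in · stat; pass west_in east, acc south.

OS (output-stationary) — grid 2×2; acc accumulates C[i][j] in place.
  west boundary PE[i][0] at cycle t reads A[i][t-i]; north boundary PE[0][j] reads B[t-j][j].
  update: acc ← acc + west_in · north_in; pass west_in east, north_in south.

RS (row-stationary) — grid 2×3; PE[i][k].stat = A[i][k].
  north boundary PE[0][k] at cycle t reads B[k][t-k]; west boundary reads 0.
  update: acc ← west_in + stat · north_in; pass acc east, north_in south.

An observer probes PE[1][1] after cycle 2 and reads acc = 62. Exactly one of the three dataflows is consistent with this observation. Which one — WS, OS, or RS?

dataflow = RS

WS [3×2] PE[1][1] across cycles:
  [0] (1,1) acc=0 (h:0 v:0)
  [1] (1,1) acc=0 (h:0 v:0)
  [2] (1,1) acc=54 (h:3 v:54)
OS [2×2] PE[1][1] across cycles:
  [0] (1,1) acc=0 (h:0 v:0)
  [1] (1,1) acc=0 (h:0 v:0)
  [2] (1,1) acc=24 (h:4 v:6)
RS [2×3] PE[1][1] across cycles:
  [0] (1,1) acc=0 (h:0 v:0)
  [1] (1,1) acc=0 (h:0 v:0)
  [2] (1,1) acc=62 (h:62 v:9)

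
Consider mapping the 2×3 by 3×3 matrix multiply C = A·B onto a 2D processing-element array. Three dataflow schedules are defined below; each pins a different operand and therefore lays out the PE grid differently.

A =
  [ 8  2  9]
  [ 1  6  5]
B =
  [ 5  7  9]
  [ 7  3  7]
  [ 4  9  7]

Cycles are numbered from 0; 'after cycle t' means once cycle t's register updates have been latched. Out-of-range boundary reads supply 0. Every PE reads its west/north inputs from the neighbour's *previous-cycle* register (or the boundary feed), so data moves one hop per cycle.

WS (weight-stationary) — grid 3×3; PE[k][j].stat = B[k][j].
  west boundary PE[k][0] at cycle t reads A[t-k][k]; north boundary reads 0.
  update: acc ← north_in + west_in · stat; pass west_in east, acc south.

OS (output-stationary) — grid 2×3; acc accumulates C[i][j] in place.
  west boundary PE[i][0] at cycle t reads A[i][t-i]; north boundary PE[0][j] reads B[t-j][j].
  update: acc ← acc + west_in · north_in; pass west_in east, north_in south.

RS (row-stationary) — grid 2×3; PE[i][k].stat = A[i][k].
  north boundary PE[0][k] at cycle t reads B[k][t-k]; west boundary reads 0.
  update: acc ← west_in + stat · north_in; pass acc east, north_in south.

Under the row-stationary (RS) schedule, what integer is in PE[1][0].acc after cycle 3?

PE[1][0].acc = 9

RS on a 2×3 grid — tracing PE[1][0] and its feeders:
  cycle 0: PE[0][0] → acc 40, east 40, south 5
  cycle 0: PE[1][0] → acc 0, east 0, south 0
  cycle 1: PE[0][0] → acc 56, east 56, south 7
  cycle 1: PE[1][0] → acc 5, east 5, south 5
  cycle 2: PE[0][0] → acc 72, east 72, south 9
  cycle 2: PE[1][0] → acc 7, east 7, south 7
  cycle 3: PE[0][0] → acc 0, east 0, south 0
  cycle 3: PE[1][0] → acc 9, east 9, south 9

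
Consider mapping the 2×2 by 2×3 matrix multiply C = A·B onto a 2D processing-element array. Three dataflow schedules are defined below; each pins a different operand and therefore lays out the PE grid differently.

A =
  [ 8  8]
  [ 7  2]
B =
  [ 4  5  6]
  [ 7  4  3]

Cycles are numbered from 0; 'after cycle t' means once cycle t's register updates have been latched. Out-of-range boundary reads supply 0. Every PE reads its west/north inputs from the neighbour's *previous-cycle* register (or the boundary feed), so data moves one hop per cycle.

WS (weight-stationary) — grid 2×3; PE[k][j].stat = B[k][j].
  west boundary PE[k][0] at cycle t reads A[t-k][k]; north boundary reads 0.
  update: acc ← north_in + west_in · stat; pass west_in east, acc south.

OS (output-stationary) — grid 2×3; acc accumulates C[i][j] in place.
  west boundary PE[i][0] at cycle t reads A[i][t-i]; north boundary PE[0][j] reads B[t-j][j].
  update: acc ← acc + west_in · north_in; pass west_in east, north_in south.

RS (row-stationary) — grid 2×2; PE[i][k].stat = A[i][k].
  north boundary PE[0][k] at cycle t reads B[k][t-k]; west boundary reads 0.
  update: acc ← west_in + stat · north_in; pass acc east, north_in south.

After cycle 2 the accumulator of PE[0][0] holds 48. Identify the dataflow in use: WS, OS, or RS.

dataflow = RS

WS (2×3 grid), PE[0][0]:
  cycle 0: PE[0][0] → acc 32, east 8, south 32
  cycle 1: PE[0][0] → acc 28, east 7, south 28
  cycle 2: PE[0][0] → acc 0, east 0, south 0
OS (2×3 grid), PE[0][0]:
  cycle 0: PE[0][0] → acc 32, east 8, south 4
  cycle 1: PE[0][0] → acc 88, east 8, south 7
  cycle 2: PE[0][0] → acc 88, east 0, south 0
RS (2×2 grid), PE[0][0]:
  cycle 0: PE[0][0] → acc 32, east 32, south 4
  cycle 1: PE[0][0] → acc 40, east 40, south 5
  cycle 2: PE[0][0] → acc 48, east 48, south 6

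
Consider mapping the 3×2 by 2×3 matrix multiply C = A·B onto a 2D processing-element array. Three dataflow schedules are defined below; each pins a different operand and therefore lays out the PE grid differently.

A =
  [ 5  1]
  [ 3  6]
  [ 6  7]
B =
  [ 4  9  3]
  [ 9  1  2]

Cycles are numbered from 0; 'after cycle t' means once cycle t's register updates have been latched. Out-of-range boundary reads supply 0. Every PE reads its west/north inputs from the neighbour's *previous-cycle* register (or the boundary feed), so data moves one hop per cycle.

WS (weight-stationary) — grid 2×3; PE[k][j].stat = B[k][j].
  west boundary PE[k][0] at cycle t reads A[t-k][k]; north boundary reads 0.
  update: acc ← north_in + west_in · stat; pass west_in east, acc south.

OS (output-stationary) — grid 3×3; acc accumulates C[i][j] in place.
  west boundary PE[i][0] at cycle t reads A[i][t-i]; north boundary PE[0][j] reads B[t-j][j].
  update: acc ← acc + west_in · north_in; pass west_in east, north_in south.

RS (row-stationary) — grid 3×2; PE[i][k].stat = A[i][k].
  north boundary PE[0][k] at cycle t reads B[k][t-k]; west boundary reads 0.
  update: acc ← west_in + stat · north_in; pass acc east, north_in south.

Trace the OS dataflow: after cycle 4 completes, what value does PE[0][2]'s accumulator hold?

PE[0][2].acc = 17

OS 3×3: PE[0][2] cycle-by-cycle (with neighbour feeds):
  @0  [0,1]  acc 0  |  →0  ↓0
  @0  [0,2]  acc 0  |  →0  ↓0
  @1  [0,1]  acc 45  |  →5  ↓9
  @1  [0,2]  acc 0  |  →0  ↓0
  @2  [0,1]  acc 46  |  →1  ↓1
  @2  [0,2]  acc 15  |  →5  ↓3
  @3  [0,1]  acc 46  |  →0  ↓0
  @3  [0,2]  acc 17  |  →1  ↓2
  @4  [0,1]  acc 46  |  →0  ↓0
  @4  [0,2]  acc 17  |  →0  ↓0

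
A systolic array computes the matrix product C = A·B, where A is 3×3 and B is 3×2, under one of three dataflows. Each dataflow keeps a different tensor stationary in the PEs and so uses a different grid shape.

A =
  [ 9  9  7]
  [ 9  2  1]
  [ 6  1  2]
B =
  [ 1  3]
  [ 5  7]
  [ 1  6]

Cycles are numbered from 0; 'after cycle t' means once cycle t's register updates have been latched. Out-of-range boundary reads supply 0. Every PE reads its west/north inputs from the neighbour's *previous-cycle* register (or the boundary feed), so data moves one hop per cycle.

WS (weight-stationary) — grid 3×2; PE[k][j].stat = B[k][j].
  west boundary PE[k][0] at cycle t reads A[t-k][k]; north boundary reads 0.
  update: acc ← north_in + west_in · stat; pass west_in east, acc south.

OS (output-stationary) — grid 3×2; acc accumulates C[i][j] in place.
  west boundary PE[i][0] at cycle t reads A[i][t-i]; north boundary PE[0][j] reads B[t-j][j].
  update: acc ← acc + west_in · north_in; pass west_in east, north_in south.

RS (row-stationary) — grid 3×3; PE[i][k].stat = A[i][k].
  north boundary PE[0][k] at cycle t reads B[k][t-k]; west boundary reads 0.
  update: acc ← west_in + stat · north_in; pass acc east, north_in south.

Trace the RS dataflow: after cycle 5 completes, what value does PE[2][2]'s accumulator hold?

RS on a 3×3 grid — tracing PE[2][2] and its feeders:
  cycle 0: PE[1][2] → acc 0, east 0, south 0
  cycle 0: PE[2][1] → acc 0, east 0, south 0
  cycle 0: PE[2][2] → acc 0, east 0, south 0
  cycle 1: PE[1][2] → acc 0, east 0, south 0
  cycle 1: PE[2][1] → acc 0, east 0, south 0
  cycle 1: PE[2][2] → acc 0, east 0, south 0
  cycle 2: PE[1][2] → acc 0, east 0, south 0
  cycle 2: PE[2][1] → acc 0, east 0, south 0
  cycle 2: PE[2][2] → acc 0, east 0, south 0
  cycle 3: PE[1][2] → acc 20, east 20, south 1
  cycle 3: PE[2][1] → acc 11, east 11, south 5
  cycle 3: PE[2][2] → acc 0, east 0, south 0
  cycle 4: PE[1][2] → acc 47, east 47, south 6
  cycle 4: PE[2][1] → acc 25, east 25, south 7
  cycle 4: PE[2][2] → acc 13, east 13, south 1
  cycle 5: PE[1][2] → acc 0, east 0, south 0
  cycle 5: PE[2][1] → acc 0, east 0, south 0
  cycle 5: PE[2][2] → acc 37, east 37, south 6

PE[2][2].acc = 37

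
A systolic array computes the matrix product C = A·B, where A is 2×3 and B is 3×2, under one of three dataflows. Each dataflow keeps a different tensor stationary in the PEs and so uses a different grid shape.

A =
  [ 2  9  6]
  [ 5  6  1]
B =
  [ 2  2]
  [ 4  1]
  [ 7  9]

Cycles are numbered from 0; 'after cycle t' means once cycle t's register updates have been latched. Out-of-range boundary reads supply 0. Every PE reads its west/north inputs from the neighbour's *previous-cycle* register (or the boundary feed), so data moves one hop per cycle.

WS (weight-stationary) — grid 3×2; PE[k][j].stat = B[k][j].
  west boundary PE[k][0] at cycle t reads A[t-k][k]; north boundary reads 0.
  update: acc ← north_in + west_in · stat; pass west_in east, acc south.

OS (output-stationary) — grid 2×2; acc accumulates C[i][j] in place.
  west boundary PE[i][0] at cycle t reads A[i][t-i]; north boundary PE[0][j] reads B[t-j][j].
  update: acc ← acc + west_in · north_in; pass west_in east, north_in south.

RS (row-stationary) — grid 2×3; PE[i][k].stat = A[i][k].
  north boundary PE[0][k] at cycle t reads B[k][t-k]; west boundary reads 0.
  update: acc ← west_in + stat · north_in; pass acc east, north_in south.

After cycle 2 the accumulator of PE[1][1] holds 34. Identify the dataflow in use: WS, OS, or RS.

dataflow = RS

WS (3×2 grid), PE[1][1]:
  [0] (1,1) acc=0 (h:0 v:0)
  [1] (1,1) acc=0 (h:0 v:0)
  [2] (1,1) acc=13 (h:9 v:13)
OS (2×2 grid), PE[1][1]:
  [0] (1,1) acc=0 (h:0 v:0)
  [1] (1,1) acc=0 (h:0 v:0)
  [2] (1,1) acc=10 (h:5 v:2)
RS (2×3 grid), PE[1][1]:
  [0] (1,1) acc=0 (h:0 v:0)
  [1] (1,1) acc=0 (h:0 v:0)
  [2] (1,1) acc=34 (h:34 v:4)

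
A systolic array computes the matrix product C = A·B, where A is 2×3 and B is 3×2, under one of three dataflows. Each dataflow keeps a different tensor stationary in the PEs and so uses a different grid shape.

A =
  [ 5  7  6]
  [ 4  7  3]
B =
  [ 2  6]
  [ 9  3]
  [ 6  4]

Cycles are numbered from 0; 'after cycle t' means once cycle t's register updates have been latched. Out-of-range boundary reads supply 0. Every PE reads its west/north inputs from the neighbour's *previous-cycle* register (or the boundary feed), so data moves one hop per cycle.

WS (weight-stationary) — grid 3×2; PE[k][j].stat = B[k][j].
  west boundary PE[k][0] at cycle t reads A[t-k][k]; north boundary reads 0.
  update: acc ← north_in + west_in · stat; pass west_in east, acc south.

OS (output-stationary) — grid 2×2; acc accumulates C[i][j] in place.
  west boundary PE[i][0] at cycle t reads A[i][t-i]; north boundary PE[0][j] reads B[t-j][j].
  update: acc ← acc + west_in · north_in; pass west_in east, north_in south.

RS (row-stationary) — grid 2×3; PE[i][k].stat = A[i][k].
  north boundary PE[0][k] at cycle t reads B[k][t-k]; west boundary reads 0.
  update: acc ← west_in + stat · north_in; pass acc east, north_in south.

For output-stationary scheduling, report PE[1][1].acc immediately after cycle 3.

PE[1][1].acc = 45

Tracing OS — 2×2 array, target PE[1][1]:
  c0 r0c1: 0 / 0 / 0
  c0 r1c0: 0 / 0 / 0
  c0 r1c1: 0 / 0 / 0
  c1 r0c1: 30 / 5 / 6
  c1 r1c0: 8 / 4 / 2
  c1 r1c1: 0 / 0 / 0
  c2 r0c1: 51 / 7 / 3
  c2 r1c0: 71 / 7 / 9
  c2 r1c1: 24 / 4 / 6
  c3 r0c1: 75 / 6 / 4
  c3 r1c0: 89 / 3 / 6
  c3 r1c1: 45 / 7 / 3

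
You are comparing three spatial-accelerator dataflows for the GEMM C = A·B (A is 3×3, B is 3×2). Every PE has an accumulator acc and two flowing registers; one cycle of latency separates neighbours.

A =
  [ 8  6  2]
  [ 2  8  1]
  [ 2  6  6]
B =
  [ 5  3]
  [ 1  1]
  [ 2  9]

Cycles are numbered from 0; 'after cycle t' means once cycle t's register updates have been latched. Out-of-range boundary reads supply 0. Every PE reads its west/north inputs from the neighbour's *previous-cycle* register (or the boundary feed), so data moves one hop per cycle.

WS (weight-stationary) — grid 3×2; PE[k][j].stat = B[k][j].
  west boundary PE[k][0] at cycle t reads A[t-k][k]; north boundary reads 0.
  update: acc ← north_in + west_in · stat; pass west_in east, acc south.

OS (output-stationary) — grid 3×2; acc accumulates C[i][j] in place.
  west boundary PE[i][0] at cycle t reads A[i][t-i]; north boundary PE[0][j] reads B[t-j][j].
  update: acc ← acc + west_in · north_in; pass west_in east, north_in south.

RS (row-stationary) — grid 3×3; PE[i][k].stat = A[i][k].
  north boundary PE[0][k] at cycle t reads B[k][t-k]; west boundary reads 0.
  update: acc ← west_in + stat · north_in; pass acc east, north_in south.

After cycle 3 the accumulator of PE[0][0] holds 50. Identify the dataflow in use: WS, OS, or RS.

Under WS (3×2), PE[0][0]:
  t=0 PE[0][0]: acc=40 h=8 v=40
  t=1 PE[0][0]: acc=10 h=2 v=10
  t=2 PE[0][0]: acc=10 h=2 v=10
  t=3 PE[0][0]: acc=0 h=0 v=0
Under OS (3×2), PE[0][0]:
  t=0 PE[0][0]: acc=40 h=8 v=5
  t=1 PE[0][0]: acc=46 h=6 v=1
  t=2 PE[0][0]: acc=50 h=2 v=2
  t=3 PE[0][0]: acc=50 h=0 v=0
Under RS (3×3), PE[0][0]:
  t=0 PE[0][0]: acc=40 h=40 v=5
  t=1 PE[0][0]: acc=24 h=24 v=3
  t=2 PE[0][0]: acc=0 h=0 v=0
  t=3 PE[0][0]: acc=0 h=0 v=0

dataflow = OS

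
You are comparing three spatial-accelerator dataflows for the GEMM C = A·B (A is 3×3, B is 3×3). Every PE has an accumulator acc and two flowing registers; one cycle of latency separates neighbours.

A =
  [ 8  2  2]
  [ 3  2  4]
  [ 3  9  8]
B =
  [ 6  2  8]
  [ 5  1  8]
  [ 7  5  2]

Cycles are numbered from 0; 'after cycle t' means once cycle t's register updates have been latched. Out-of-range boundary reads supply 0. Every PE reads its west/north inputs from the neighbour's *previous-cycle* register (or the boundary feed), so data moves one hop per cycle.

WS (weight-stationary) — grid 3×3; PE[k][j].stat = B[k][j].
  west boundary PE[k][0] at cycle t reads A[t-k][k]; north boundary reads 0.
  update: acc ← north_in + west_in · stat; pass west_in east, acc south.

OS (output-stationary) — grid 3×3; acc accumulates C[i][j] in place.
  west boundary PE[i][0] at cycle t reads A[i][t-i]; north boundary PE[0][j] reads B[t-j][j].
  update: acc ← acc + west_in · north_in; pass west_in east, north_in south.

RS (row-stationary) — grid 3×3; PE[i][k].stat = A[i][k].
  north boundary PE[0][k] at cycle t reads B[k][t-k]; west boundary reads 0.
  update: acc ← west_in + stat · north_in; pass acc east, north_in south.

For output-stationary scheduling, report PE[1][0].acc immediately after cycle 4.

OS on a 3×3 grid — tracing PE[1][0] and its feeders:
  @0  [0,0]  acc 48  |  →8  ↓6
  @0  [1,0]  acc 0  |  →0  ↓0
  @1  [0,0]  acc 58  |  →2  ↓5
  @1  [1,0]  acc 18  |  →3  ↓6
  @2  [0,0]  acc 72  |  →2  ↓7
  @2  [1,0]  acc 28  |  →2  ↓5
  @3  [0,0]  acc 72  |  →0  ↓0
  @3  [1,0]  acc 56  |  →4  ↓7
  @4  [0,0]  acc 72  |  →0  ↓0
  @4  [1,0]  acc 56  |  →0  ↓0

PE[1][0].acc = 56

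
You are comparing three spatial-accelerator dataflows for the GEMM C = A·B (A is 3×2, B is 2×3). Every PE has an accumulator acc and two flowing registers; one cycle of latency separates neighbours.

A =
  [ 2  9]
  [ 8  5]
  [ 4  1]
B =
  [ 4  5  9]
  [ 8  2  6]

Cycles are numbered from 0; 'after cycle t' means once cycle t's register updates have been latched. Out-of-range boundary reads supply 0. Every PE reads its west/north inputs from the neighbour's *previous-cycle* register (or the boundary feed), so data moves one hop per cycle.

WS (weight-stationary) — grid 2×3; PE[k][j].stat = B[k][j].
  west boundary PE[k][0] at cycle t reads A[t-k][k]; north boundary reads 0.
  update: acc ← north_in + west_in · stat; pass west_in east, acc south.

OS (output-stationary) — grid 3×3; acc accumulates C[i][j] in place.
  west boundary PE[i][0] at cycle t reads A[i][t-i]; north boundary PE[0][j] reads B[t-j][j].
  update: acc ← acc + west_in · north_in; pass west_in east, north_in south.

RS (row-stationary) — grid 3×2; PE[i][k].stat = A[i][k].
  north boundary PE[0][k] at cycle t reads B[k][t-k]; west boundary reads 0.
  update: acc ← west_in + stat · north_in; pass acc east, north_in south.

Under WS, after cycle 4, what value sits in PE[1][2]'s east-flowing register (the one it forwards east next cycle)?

Tracing WS — 2×3 array, target PE[1][2]:
  after 0 — PE[0][2] acc=0, pass-E 0, pass-S 0
  after 0 — PE[1][1] acc=0, pass-E 0, pass-S 0
  after 0 — PE[1][2] acc=0, pass-E 0, pass-S 0
  after 1 — PE[0][2] acc=0, pass-E 0, pass-S 0
  after 1 — PE[1][1] acc=0, pass-E 0, pass-S 0
  after 1 — PE[1][2] acc=0, pass-E 0, pass-S 0
  after 2 — PE[0][2] acc=18, pass-E 2, pass-S 18
  after 2 — PE[1][1] acc=28, pass-E 9, pass-S 28
  after 2 — PE[1][2] acc=0, pass-E 0, pass-S 0
  after 3 — PE[0][2] acc=72, pass-E 8, pass-S 72
  after 3 — PE[1][1] acc=50, pass-E 5, pass-S 50
  after 3 — PE[1][2] acc=72, pass-E 9, pass-S 72
  after 4 — PE[0][2] acc=36, pass-E 4, pass-S 36
  after 4 — PE[1][1] acc=22, pass-E 1, pass-S 22
  after 4 — PE[1][2] acc=102, pass-E 5, pass-S 102

register = 5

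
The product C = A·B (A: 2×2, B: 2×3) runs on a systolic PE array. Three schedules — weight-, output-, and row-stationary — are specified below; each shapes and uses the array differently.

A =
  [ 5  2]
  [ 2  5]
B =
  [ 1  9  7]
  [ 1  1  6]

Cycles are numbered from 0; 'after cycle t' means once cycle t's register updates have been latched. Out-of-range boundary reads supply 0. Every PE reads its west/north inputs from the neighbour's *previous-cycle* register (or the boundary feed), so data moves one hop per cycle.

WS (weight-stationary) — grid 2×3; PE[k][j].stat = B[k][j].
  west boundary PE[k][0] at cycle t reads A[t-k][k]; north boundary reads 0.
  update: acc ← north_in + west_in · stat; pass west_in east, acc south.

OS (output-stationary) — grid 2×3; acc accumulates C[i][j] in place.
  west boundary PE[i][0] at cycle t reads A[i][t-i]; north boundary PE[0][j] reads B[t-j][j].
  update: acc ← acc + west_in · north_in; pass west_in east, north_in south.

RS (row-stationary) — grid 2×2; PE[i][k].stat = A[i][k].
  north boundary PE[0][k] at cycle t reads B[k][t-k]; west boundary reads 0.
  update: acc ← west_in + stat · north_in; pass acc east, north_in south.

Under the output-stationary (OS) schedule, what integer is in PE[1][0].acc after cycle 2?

OS (2×3). Following PE[1][0] plus its west/north inputs:
  t=0 PE[0][0]: acc=5 h=5 v=1
  t=0 PE[1][0]: acc=0 h=0 v=0
  t=1 PE[0][0]: acc=7 h=2 v=1
  t=1 PE[1][0]: acc=2 h=2 v=1
  t=2 PE[0][0]: acc=7 h=0 v=0
  t=2 PE[1][0]: acc=7 h=5 v=1

PE[1][0].acc = 7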